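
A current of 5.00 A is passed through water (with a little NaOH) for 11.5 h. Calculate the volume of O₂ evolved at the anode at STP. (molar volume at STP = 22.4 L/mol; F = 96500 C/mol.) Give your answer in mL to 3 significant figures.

Q = 5.00 A × 41400 s = 2.070×10^5 C
n(e⁻) = Q/F = 2.070×10^5/96500 = 2.145 mol
2H₂O → O₂ + 4H⁺ + 4e⁻, so n(O₂) = 2.145 / 4 = 0.5363 mol
V = 0.5363 × 22.4 = 12.01 L
= 12000 mL

12000 mL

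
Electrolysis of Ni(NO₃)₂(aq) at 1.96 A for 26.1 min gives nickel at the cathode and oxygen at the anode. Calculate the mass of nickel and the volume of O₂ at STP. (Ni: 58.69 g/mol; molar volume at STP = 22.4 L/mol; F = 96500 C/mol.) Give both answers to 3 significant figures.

0.933 g Ni; 0.178 L O₂

Q = 1.96 × 1566 = 3069 C; n(e⁻) = 3069 / 96500 = 0.03180 mol
Cathode: Ni²⁺ + 2e⁻ → Ni → n(Ni) = 0.03180/2 = 0.01590 mol → 0.933 g
Anode: 2H₂O → O₂ + 4H⁺ + 4e⁻ → n(O₂) = 0.03180/4 = 0.007950 mol → 0.178 L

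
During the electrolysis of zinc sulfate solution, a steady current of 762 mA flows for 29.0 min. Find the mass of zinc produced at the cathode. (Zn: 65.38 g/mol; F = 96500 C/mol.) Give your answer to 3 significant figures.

Charge passed = 0.762 × 1740 = 1326 C
n(e⁻) = Q/F = 1326/96500 = 0.01374 mol
Zn²⁺ + 2e⁻ → Zn, so n(Zn) = 0.01374 / 2 = 0.006870 mol
m = 0.006870 × 65.38 = 0.449 g

0.449 g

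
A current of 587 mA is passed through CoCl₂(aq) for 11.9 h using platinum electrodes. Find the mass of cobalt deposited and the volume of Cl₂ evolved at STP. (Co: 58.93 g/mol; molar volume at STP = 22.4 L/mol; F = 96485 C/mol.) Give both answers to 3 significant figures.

7.68 g Co; 2.92 L Cl₂

Q = 0.587 × 42840 = 25150 C; n(e⁻) = 25150 / 96485 = 0.2607 mol
Cathode: Co²⁺ + 2e⁻ → Co → n(Co) = 0.2607/2 = 0.1304 mol → 7.68 g
Anode: 2Cl⁻ → Cl₂ + 2e⁻ → n(Cl₂) = 0.2607/2 = 0.1304 mol → 2.92 L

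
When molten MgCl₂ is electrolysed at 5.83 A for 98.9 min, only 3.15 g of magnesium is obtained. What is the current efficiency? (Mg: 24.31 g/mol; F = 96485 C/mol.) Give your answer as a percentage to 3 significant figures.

Q = 5.83 × 5934 = 34600 C
n(e⁻) = 34600 / 96485 = 0.3586 mol
Mg²⁺ + 2e⁻ → Mg, so theoretical n(Mg) = 0.1793 mol → 4.359 g
Efficiency = 3.15 / 4.359 = 0.7226 = 72.3%

72.3%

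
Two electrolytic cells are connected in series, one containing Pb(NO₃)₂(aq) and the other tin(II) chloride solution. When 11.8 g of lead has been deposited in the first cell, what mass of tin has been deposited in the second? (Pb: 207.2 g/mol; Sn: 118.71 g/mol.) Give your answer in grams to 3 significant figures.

n(Pb) = 11.8 / 207.2 = 0.05695 mol
Pb²⁺ + 2e⁻ → Pb, so n(e⁻) = 2 × 0.05695 = 0.1139 mol
Same current for the same time ⇒ same n(e⁻) = 0.1139 mol in both cells.
Sn²⁺ + 2e⁻ → Sn, so n(Sn) = 0.1139 / 2 = 0.05695 mol
m(Sn) = 0.05695 × 118.71 = 6.76 g

6.76 g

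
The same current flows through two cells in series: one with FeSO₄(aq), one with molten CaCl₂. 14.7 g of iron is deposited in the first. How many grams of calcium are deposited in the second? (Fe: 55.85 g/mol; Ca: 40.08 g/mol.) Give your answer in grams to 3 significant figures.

n(Fe) = 14.7 / 55.85 = 0.2632 mol
Fe²⁺ + 2e⁻ → Fe, so n(e⁻) = 2 × 0.2632 = 0.5264 mol
Same current for the same time ⇒ same n(e⁻) = 0.5264 mol in both cells.
Ca²⁺ + 2e⁻ → Ca, so n(Ca) = 0.5264 / 2 = 0.2632 mol
m(Ca) = 0.2632 × 40.08 = 10.5 g

10.5 g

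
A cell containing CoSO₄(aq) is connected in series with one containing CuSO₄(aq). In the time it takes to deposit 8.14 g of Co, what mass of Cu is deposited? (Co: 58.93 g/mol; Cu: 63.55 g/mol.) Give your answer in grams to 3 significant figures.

8.78 g

n(Co) = 8.14 / 58.93 = 0.1381 mol
Co²⁺ + 2e⁻ → Co, so n(e⁻) = 2 × 0.1381 = 0.2762 mol
The cells are in series, so the same charge (and hence the same n(e⁻) = 0.2762 mol) passes through both.
Cu²⁺ + 2e⁻ → Cu, so n(Cu) = 0.2762 / 2 = 0.1381 mol
m(Cu) = 0.1381 × 63.55 = 8.78 g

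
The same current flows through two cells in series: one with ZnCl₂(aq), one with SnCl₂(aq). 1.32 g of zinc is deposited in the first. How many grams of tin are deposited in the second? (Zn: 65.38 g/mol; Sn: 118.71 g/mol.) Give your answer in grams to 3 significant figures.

2.40 g

n(Zn) = 1.32 / 65.38 = 0.02019 mol
Zn²⁺ + 2e⁻ → Zn, so n(e⁻) = 2 × 0.02019 = 0.04038 mol
Same current for the same time ⇒ same n(e⁻) = 0.04038 mol in both cells.
Sn²⁺ + 2e⁻ → Sn, so n(Sn) = 0.04038 / 2 = 0.02019 mol
m(Sn) = 0.02019 × 118.71 = 2.40 g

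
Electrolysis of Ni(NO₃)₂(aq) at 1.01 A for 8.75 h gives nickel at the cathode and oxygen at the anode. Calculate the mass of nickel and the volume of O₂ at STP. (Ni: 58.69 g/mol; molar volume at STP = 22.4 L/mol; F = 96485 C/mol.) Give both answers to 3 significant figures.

9.68 g Ni; 1.85 L O₂

Q = 1.01 × 31500 = 31820 C; n(e⁻) = 31820 / 96485 = 0.3298 mol
Cathode: Ni²⁺ + 2e⁻ → Ni → n(Ni) = 0.3298/2 = 0.1649 mol → 9.68 g
Anode: 2H₂O → O₂ + 4H⁺ + 4e⁻ → n(O₂) = 0.3298/4 = 0.08245 mol → 1.85 L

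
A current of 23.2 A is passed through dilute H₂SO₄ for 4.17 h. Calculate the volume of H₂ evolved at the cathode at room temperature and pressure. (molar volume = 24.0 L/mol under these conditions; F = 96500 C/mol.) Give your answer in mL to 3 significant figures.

43300 mL

Charge passed = 23.2 × 15012 = 3.483×10^5 C
Moles of electrons = 3.483×10^5 / 96500 = 3.609 mol
2H⁺ + 2e⁻ → H₂, so n(H₂) = 3.609 / 2 = 1.805 mol
V = 1.805 × 24.0 = 43.32 L
= 43300 mL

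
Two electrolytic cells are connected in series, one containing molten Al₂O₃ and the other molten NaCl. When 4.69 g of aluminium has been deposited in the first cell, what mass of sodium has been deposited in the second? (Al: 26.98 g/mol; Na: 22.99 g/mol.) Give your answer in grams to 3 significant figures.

12.0 g

n(Al) = 4.69 / 26.98 = 0.1738 mol
Al³⁺ + 3e⁻ → Al, so n(e⁻) = 3 × 0.1738 = 0.5214 mol
The cells are in series, so the same charge (and hence the same n(e⁻) = 0.5214 mol) passes through both.
Na⁺ + e⁻ → Na, so n(Na) = 0.5214 mol
m(Na) = 0.5214 × 22.99 = 12.0 g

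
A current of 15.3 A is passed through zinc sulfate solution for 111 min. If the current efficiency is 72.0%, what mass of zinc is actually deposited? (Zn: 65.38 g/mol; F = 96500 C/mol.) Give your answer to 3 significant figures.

Q = 15.3 × 6660 = 1.019×10^5 C
n(e⁻) = 1.019×10^5 / 96500 = 1.056 mol
Zn²⁺ + 2e⁻ → Zn, so theoretical m(Zn) = 0.5280 × 65.38 = 34.52 g
Actual mass = 72.0% × 34.52 = 24.9 g

24.9 g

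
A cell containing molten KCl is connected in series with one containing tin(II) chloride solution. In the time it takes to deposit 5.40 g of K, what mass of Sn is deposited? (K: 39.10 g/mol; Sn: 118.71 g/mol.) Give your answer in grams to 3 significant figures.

n(K) = 5.40 / 39.10 = 0.1381 mol
K⁺ + e⁻ → K, so n(e⁻) = 0.1381 mol
Since the cells are in series, n(e⁻) in the Sn cell is also 0.1381 mol.
Sn²⁺ + 2e⁻ → Sn, so n(Sn) = 0.1381 / 2 = 0.06905 mol
m(Sn) = 0.06905 × 118.71 = 8.20 g

8.20 g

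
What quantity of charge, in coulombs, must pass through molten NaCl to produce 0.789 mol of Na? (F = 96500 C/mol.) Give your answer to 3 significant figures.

76100 C

Na⁺ + e⁻ → Na, so n(e⁻) = 1 × 0.789 = 0.7890 mol
Q = 0.7890 × 96500 = 76140 C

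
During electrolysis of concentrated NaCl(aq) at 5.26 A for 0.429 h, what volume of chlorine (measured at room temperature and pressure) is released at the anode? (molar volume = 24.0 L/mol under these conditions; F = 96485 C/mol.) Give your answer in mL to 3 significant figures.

Q = 5.26 A × 1544.4 s = 8124 C
n(e⁻) = Q/F = 8124/96485 = 0.08420 mol
2Cl⁻ → Cl₂ + 2e⁻, so n(Cl₂) = 0.08420 / 2 = 0.04210 mol
V = 0.04210 × 24.0 = 1.010 L
= 1010 mL

1010 mL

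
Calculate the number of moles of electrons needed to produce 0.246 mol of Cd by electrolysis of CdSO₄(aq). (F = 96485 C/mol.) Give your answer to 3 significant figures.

Cd²⁺ + 2e⁻ → Cd, so n(e⁻) = 2 × 0.246 = 0.4920 mol

0.492 mol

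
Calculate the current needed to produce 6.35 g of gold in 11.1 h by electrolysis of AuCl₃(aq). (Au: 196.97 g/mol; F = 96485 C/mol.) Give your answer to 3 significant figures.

n(Au) = 6.35 / 196.97 = 0.03224 mol
Au³⁺ + 3e⁻ → Au, so n(e⁻) = 3 × 0.03224 = 0.09672 mol
Q = 0.09672 × 96485 = 9332 C
I = Q / t = 9332 / 39960 s = 0.234 A

0.234 A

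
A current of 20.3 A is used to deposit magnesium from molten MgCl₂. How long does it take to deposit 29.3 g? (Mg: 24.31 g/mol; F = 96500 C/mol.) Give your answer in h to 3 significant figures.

3.18 h

n(Mg) = 29.3 / 24.31 = 1.205 mol
Mg²⁺ + 2e⁻ → Mg, so n(e⁻) = 2 × 1.205 = 2.410 mol
Q = 2.410 × 96500 = 2.326×10^5 C
t = Q / I = 2.326×10^5 / 20.3 = 11460 s = 3.18 h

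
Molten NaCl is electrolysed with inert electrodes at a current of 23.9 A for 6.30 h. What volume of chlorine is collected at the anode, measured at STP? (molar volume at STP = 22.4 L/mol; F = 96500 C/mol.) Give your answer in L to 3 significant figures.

62.9 L

Q = 23.9 A × 22680 s = 5.421×10^5 C
n(e⁻) = 5.421×10^5 / 96500 = 5.618 mol
2Cl⁻ → Cl₂ + 2e⁻, so n(Cl₂) = 5.618 / 2 = 2.809 mol
V = 2.809 × 22.4 = 62.92 L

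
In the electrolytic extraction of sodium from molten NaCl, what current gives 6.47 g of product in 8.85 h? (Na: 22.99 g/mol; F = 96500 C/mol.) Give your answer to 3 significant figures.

n(Na) = 6.47 / 22.99 = 0.2814 mol
Na⁺ + e⁻ → Na, so n(e⁻) = 0.2814 mol
Q = 0.2814 × 96500 = 27160 C
I = Q / t = 27160 / 31860 s = 0.852 A

0.852 A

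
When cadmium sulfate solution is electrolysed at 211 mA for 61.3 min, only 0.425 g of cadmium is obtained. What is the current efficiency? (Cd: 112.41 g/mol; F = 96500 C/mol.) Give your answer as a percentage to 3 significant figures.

94.0%

Q = 0.211 × 3678 = 776.1 C
n(e⁻) = 776.1 / 96500 = 0.008042 mol
Cd²⁺ + 2e⁻ → Cd, so theoretical n(Cd) = 0.004021 mol → 0.4520 g
Efficiency = 0.425 / 0.4520 = 0.9403 = 94.0%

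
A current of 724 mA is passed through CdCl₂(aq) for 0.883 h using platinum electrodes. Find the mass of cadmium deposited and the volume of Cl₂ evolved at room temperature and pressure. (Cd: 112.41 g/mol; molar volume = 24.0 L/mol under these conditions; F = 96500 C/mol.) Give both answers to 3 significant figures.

1.34 g Cd; 0.286 L Cl₂

Q = 0.724 × 3178.8 = 2301 C; n(e⁻) = 2301 / 96500 = 0.02384 mol
Cathode: Cd²⁺ + 2e⁻ → Cd → n(Cd) = 0.02384/2 = 0.01192 mol → 1.34 g
Anode: 2Cl⁻ → Cl₂ + 2e⁻ → n(Cl₂) = 0.02384/2 = 0.01192 mol → 0.286 L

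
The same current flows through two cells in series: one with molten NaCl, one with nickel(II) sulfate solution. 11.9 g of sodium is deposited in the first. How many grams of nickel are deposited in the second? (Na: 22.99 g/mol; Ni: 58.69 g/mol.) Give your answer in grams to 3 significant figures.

15.2 g

n(Na) = 11.9 / 22.99 = 0.5176 mol
Na⁺ + e⁻ → Na, so n(e⁻) = 0.5176 mol
Same current for the same time ⇒ same n(e⁻) = 0.5176 mol in both cells.
Ni²⁺ + 2e⁻ → Ni, so n(Ni) = 0.5176 / 2 = 0.2588 mol
m(Ni) = 0.2588 × 58.69 = 15.2 g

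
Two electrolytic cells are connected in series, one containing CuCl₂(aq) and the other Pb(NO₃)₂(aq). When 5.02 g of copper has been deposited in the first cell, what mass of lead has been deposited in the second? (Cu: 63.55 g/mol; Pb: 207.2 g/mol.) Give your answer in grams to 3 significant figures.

16.4 g

n(Cu) = 5.02 / 63.55 = 0.07899 mol
Cu²⁺ + 2e⁻ → Cu, so n(e⁻) = 2 × 0.07899 = 0.1580 mol
Same current for the same time ⇒ same n(e⁻) = 0.1580 mol in both cells.
Pb²⁺ + 2e⁻ → Pb, so n(Pb) = 0.1580 / 2 = 0.07900 mol
m(Pb) = 0.07900 × 207.2 = 16.4 g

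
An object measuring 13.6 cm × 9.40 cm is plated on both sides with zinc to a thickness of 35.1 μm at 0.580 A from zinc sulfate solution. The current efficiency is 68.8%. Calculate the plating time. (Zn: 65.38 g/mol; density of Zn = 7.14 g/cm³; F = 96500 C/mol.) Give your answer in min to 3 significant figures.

Plated area = 2 × 13.6 × 9.40 = 255.7 cm²
Volume = 255.7 × 35.1×10⁻⁴ cm = 0.8975 cm³
m(Zn) = 0.8975 × 7.14 = 6.408 g
n(Zn) = 6.408 / 65.38 = 0.09801 mol; n(e⁻) = 2 × 0.09801 = 0.1960 mol
Q = 0.1960 × 96500 / 0.688 = 27490 C
t = 27490 / 0.580 = 47400 s = 790 min

790 min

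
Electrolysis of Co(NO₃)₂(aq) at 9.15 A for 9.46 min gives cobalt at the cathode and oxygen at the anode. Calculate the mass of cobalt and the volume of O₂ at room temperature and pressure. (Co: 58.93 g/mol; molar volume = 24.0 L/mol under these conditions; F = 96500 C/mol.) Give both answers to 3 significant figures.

1.59 g Co; 0.323 L O₂

Q = 9.15 × 567.6 = 5194 C; n(e⁻) = 5194 / 96500 = 0.05382 mol
Cathode: Co²⁺ + 2e⁻ → Co → n(Co) = 0.05382/2 = 0.02691 mol → 1.59 g
Anode: 2H₂O → O₂ + 4H⁺ + 4e⁻ → n(O₂) = 0.05382/4 = 0.01346 mol → 0.323 L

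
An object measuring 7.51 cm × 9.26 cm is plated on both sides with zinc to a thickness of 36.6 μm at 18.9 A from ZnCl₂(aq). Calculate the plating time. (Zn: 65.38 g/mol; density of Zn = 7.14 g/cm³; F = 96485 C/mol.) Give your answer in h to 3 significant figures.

0.158 h

Plated area = 2 × 7.51 × 9.26 = 139.1 cm²
Volume = 139.1 × 36.6×10⁻⁴ cm = 0.5091 cm³
m(Zn) = 0.5091 × 7.14 = 3.635 g
n(Zn) = 3.635 / 65.38 = 0.05560 mol; n(e⁻) = 2 × 0.05560 = 0.1112 mol
Q = 0.1112 × 96485 = 10730 C
t = 10730 / 18.9 = 567.7 s = 0.158 h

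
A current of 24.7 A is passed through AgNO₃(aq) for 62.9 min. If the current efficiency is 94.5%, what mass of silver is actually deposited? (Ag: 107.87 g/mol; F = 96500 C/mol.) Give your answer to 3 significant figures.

98.5 g

Q = 24.7 × 3774 = 93220 C
n(e⁻) = 93220 / 96500 = 0.9660 mol
Ag⁺ + e⁻ → Ag, so theoretical m(Ag) = 0.9660 × 107.87 = 104.2 g
Actual mass = 94.5% × 104.2 = 98.5 g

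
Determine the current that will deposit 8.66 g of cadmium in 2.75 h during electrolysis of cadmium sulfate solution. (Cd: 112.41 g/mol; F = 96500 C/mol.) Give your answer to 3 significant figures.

1.50 A

n(Cd) = 8.66 / 112.41 = 0.07704 mol
Cd²⁺ + 2e⁻ → Cd, so n(e⁻) = 2 × 0.07704 = 0.1541 mol
Q = 0.1541 × 96500 = 14870 C
I = Q / t = 14870 / 9900 s = 1.50 A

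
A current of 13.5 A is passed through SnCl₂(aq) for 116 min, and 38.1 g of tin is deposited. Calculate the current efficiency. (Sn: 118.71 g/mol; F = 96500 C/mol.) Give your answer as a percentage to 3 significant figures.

Q = 13.5 × 6960 = 93960 C
n(e⁻) = 93960 / 96500 = 0.9737 mol
Sn²⁺ + 2e⁻ → Sn, so theoretical n(Sn) = 0.4869 mol → 57.80 g
Efficiency = 38.1 / 57.80 = 0.6592 = 65.9%

65.9%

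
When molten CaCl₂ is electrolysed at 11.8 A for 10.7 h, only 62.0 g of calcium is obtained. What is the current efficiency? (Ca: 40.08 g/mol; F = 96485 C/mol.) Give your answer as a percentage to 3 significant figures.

Q = 11.8 × 38520 = 4.545×10^5 C
n(e⁻) = 4.545×10^5 / 96485 = 4.711 mol
Ca²⁺ + 2e⁻ → Ca, so theoretical n(Ca) = 2.356 mol → 94.43 g
Efficiency = 62.0 / 94.43 = 0.6566 = 65.7%

65.7%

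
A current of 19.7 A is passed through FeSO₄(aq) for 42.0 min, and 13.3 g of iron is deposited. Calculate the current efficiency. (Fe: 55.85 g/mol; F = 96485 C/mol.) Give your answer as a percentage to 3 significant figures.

92.6%

Q = 19.7 × 2520 = 49640 C
n(e⁻) = 49640 / 96485 = 0.5145 mol
Fe²⁺ + 2e⁻ → Fe, so theoretical n(Fe) = 0.2573 mol → 14.37 g
Efficiency = 13.3 / 14.37 = 0.9255 = 92.6%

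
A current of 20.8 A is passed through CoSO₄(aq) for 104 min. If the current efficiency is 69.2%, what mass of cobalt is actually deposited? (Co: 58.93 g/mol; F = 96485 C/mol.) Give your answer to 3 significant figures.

Q = 20.8 × 6240 = 1.298×10^5 C
n(e⁻) = 1.298×10^5 / 96485 = 1.345 mol
Co²⁺ + 2e⁻ → Co, so theoretical m(Co) = 0.6725 × 58.93 = 39.63 g
Actual mass = 69.2% × 39.63 = 27.4 g

27.4 g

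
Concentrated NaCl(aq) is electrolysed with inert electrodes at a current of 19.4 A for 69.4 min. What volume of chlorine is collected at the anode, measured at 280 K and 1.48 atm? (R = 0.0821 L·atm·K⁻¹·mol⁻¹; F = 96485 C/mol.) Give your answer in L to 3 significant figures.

Charge passed = 19.4 × 4164 = 80780 C
n(e⁻) = 80780 / 96485 = 0.8372 mol
2Cl⁻ → Cl₂ + 2e⁻, so n(Cl₂) = 0.8372 / 2 = 0.4186 mol
V = nRT/P = 0.4186 × 0.0821 × 280 / 1.48 = 6.502 L

6.50 L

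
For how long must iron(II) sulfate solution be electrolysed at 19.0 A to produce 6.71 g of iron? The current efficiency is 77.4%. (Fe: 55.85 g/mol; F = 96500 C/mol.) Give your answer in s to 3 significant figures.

n(Fe) = 6.71 / 55.85 = 0.1201 mol
Fe²⁺ + 2e⁻ → Fe, so n(e⁻) = 2 × 0.1201 = 0.2402 mol
Q = 0.2402 × 96500 / 0.774 = 29950 C
t = Q / I = 29950 / 19.0 = 1576 s

1580 s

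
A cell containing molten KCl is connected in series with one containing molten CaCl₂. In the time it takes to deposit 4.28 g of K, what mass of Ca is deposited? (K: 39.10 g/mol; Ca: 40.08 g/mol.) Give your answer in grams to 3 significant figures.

2.19 g

n(K) = 4.28 / 39.10 = 0.1095 mol
K⁺ + e⁻ → K, so n(e⁻) = 0.1095 mol
Since the cells are in series, n(e⁻) in the Ca cell is also 0.1095 mol.
Ca²⁺ + 2e⁻ → Ca, so n(Ca) = 0.1095 / 2 = 0.05475 mol
m(Ca) = 0.05475 × 40.08 = 2.19 g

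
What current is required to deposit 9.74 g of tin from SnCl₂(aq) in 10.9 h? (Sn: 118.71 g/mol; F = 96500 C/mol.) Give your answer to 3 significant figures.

0.404 A

n(Sn) = 9.74 / 118.71 = 0.08205 mol
Sn²⁺ + 2e⁻ → Sn, so n(e⁻) = 2 × 0.08205 = 0.1641 mol
Q = 0.1641 × 96500 = 15840 C
I = Q / t = 15840 / 39240 s = 0.404 A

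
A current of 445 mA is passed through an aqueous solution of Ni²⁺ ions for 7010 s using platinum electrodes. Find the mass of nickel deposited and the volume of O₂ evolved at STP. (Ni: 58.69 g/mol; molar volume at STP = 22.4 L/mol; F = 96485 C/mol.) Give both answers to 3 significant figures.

Q = 0.445 × 7010 = 3119 C; n(e⁻) = 3119 / 96485 = 0.03233 mol
Cathode: Ni²⁺ + 2e⁻ → Ni → n(Ni) = 0.03233/2 = 0.01617 mol → 0.949 g
Anode: 2H₂O → O₂ + 4H⁺ + 4e⁻ → n(O₂) = 0.03233/4 = 0.008083 mol → 0.181 L

0.949 g Ni; 0.181 L O₂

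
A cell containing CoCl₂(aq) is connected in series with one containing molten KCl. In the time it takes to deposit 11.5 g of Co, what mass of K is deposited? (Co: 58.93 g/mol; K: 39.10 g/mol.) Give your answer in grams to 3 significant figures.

n(Co) = 11.5 / 58.93 = 0.1951 mol
Co²⁺ + 2e⁻ → Co, so n(e⁻) = 2 × 0.1951 = 0.3902 mol
Same current for the same time ⇒ same n(e⁻) = 0.3902 mol in both cells.
K⁺ + e⁻ → K, so n(K) = 0.3902 mol
m(K) = 0.3902 × 39.10 = 15.3 g

15.3 g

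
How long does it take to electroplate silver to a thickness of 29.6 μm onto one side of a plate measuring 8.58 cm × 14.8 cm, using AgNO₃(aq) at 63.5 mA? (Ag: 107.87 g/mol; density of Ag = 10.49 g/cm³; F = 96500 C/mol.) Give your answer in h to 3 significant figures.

Plated area = 8.58 × 14.8 = 127.0 cm²
Volume = 127.0 × 29.6×10⁻⁴ cm = 0.3759 cm³
m(Ag) = 0.3759 × 10.49 = 3.943 g
n(Ag) = 3.943 / 107.87 = 0.03655 mol; n(e⁻) = 0.03655 mol
Q = 0.03655 × 96500 = 3527 C
t = 3527 / 0.0635 = 55540 s = 15.4 h

15.4 h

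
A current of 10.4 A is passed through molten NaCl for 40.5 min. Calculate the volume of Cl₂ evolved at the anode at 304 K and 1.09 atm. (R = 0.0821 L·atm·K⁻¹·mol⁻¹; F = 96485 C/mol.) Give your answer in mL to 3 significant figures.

Charge passed = 10.4 × 2430 = 25270 C
n(e⁻) = 25270 / 96485 = 0.2619 mol
2Cl⁻ → Cl₂ + 2e⁻, so n(Cl₂) = 0.2619 / 2 = 0.1310 mol
V = nRT/P = 0.1310 × 0.0821 × 304 / 1.09 = 3.000 L
= 3000 mL

3000 mL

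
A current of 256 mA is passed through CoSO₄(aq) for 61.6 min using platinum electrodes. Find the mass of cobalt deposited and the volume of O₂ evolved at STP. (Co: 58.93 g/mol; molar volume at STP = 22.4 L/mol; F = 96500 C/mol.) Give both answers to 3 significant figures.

Q = 0.256 × 3696 = 946.2 C; n(e⁻) = 946.2 / 96500 = 0.009805 mol
Cathode: Co²⁺ + 2e⁻ → Co → n(Co) = 0.009805/2 = 0.004903 mol → 0.289 g
Anode: 2H₂O → O₂ + 4H⁺ + 4e⁻ → n(O₂) = 0.009805/4 = 0.002451 mol → 0.0549 L

0.289 g Co; 0.0549 L O₂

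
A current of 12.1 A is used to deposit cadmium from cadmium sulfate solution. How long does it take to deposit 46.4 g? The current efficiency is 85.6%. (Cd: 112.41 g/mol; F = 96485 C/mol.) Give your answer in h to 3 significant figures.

n(Cd) = 46.4 / 112.41 = 0.4128 mol
Cd²⁺ + 2e⁻ → Cd, so n(e⁻) = 2 × 0.4128 = 0.8256 mol
Q = 0.8256 × 96485 / 0.856 = 93060 C
t = Q / I = 93060 / 12.1 = 7691 s = 2.14 h

2.14 h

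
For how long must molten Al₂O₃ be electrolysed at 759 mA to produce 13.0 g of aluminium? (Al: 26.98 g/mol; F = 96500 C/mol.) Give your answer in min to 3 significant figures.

3060 min

n(Al) = 13.0 / 26.98 = 0.4818 mol
Al³⁺ + 3e⁻ → Al, so n(e⁻) = 3 × 0.4818 = 1.445 mol
Q = 1.445 × 96500 = 1.394×10^5 C
t = Q / I = 1.394×10^5 / 0.759 = 1.837×10^5 s = 3060 min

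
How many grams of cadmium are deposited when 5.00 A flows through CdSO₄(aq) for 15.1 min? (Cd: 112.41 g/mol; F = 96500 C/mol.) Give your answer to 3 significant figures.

Q = 5.00 A × 906 s = 4530 C
n(e⁻) = Q/F = 4530/96500 = 0.04694 mol
Cd²⁺ + 2e⁻ → Cd, so n(Cd) = 0.04694 / 2 = 0.02347 mol
m = 0.02347 × 112.41 = 2.64 g

2.64 g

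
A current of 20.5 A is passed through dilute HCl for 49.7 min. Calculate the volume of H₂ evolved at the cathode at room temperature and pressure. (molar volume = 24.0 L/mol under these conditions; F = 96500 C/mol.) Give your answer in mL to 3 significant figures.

Charge passed = 20.5 × 2982 = 61130 C
n(e⁻) = Q/F = 61130/96500 = 0.6335 mol
2H⁺ + 2e⁻ → H₂, so n(H₂) = 0.6335 / 2 = 0.3168 mol
V = 0.3168 × 24.0 = 7.603 L
= 7600 mL

7600 mL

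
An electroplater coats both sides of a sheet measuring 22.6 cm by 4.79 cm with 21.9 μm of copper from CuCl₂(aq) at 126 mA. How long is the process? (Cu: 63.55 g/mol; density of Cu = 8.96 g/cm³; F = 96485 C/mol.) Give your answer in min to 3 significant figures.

Plated area = 2 × 22.6 × 4.79 = 216.5 cm²
Volume = 216.5 × 21.9×10⁻⁴ cm = 0.4741 cm³
m(Cu) = 0.4741 × 8.96 = 4.248 g
n(Cu) = 4.248 / 63.55 = 0.06685 mol; n(e⁻) = 2 × 0.06685 = 0.1337 mol
Q = 0.1337 × 96485 = 12900 C
t = 12900 / 0.126 = 1.024×10^5 s = 1710 min

1710 min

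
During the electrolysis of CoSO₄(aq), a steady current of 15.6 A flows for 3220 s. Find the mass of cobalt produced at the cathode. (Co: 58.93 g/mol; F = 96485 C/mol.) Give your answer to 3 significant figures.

15.3 g

Charge passed = 15.6 × 3220 = 50230 C
n(e⁻) = Q/F = 50230/96485 = 0.5206 mol
Co²⁺ + 2e⁻ → Co, so n(Co) = 0.5206 / 2 = 0.2603 mol
m = 0.2603 × 58.93 = 15.3 g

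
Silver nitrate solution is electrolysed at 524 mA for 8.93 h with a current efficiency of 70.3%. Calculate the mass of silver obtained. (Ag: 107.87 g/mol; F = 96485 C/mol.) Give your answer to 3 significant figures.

13.2 g

Q = 0.524 × 32148 = 16850 C
n(e⁻) = 16850 / 96485 = 0.1746 mol
Ag⁺ + e⁻ → Ag, so theoretical m(Ag) = 0.1746 × 107.87 = 18.83 g
Actual mass = 70.3% × 18.83 = 13.2 g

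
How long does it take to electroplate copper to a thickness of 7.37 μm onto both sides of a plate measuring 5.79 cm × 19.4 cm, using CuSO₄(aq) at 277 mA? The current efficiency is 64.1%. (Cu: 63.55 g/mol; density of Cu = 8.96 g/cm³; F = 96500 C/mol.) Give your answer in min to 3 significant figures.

423 min

Plated area = 2 × 5.79 × 19.4 = 224.7 cm²
Volume = 224.7 × 7.37×10⁻⁴ cm = 0.1656 cm³
m(Cu) = 0.1656 × 8.96 = 1.484 g
n(Cu) = 1.484 / 63.55 = 0.02335 mol; n(e⁻) = 2 × 0.02335 = 0.04670 mol
Q = 0.04670 × 96500 / 0.641 = 7030 C
t = 7030 / 0.277 = 25380 s = 423 min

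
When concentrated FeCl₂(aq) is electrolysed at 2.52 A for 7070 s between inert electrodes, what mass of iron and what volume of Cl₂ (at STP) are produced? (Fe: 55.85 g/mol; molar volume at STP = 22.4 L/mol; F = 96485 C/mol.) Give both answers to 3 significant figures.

Q = 2.52 × 7070 = 17820 C; n(e⁻) = 17820 / 96485 = 0.1847 mol
Cathode: Fe²⁺ + 2e⁻ → Fe → n(Fe) = 0.1847/2 = 0.09235 mol → 5.16 g
Anode: 2Cl⁻ → Cl₂ + 2e⁻ → n(Cl₂) = 0.1847/2 = 0.09235 mol → 2.07 L

5.16 g Fe; 2.07 L Cl₂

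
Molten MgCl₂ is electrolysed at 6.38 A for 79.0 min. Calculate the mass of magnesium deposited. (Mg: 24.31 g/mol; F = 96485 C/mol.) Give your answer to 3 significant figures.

Q = It = 6.38 × 4740 = 30240 C
Moles of electrons = 30240 / 96485 = 0.3134 mol
Mg²⁺ + 2e⁻ → Mg, so n(Mg) = 0.3134 / 2 = 0.1567 mol
m = 0.1567 × 24.31 = 3.81 g

3.81 g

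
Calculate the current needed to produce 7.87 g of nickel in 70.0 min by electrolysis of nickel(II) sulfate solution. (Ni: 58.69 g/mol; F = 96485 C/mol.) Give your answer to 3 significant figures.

n(Ni) = 7.87 / 58.69 = 0.1341 mol
Ni²⁺ + 2e⁻ → Ni, so n(e⁻) = 2 × 0.1341 = 0.2682 mol
Q = 0.2682 × 96485 = 25880 C
I = Q / t = 25880 / 4200 s = 6.16 A

6.16 A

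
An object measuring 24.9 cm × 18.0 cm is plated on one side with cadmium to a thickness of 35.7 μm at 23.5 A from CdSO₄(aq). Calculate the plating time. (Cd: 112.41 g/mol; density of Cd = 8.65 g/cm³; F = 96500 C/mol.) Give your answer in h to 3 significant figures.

Plated area = 24.9 × 18.0 = 448.2 cm²
Volume = 448.2 × 35.7×10⁻⁴ cm = 1.600 cm³
m(Cd) = 1.600 × 8.65 = 13.84 g
n(Cd) = 13.84 / 112.41 = 0.1231 mol; n(e⁻) = 2 × 0.1231 = 0.2462 mol
Q = 0.2462 × 96500 = 23760 C
t = 23760 / 23.5 = 1011 s = 0.281 h

0.281 h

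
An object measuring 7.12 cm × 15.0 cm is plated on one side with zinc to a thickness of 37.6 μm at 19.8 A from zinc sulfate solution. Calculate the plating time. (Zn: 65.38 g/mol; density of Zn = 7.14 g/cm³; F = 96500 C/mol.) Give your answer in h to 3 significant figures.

Plated area = 7.12 × 15.0 = 106.8 cm²
Volume = 106.8 × 37.6×10⁻⁴ cm = 0.4016 cm³
m(Zn) = 0.4016 × 7.14 = 2.867 g
n(Zn) = 2.867 / 65.38 = 0.04385 mol; n(e⁻) = 2 × 0.04385 = 0.08770 mol
Q = 0.08770 × 96500 = 8463 C
t = 8463 / 19.8 = 427.4 s = 0.119 h

0.119 h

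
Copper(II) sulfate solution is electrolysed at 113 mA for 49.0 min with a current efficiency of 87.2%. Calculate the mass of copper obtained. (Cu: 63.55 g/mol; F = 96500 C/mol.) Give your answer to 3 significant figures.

Q = 0.113 × 2940 = 332.2 C
n(e⁻) = 332.2 / 96500 = 0.003442 mol
Cu²⁺ + 2e⁻ → Cu, so theoretical m(Cu) = 0.001721 × 63.55 = 0.1094 g
Actual mass = 87.2% × 0.1094 = 0.0954 g

0.0954 g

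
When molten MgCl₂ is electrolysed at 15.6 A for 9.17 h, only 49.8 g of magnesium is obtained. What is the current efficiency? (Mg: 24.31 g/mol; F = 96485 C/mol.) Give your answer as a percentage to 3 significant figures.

Q = 15.6 × 33012 = 5.150×10^5 C
n(e⁻) = 5.150×10^5 / 96485 = 5.338 mol
Mg²⁺ + 2e⁻ → Mg, so theoretical n(Mg) = 2.669 mol → 64.88 g
Efficiency = 49.8 / 64.88 = 0.7676 = 76.8%

76.8%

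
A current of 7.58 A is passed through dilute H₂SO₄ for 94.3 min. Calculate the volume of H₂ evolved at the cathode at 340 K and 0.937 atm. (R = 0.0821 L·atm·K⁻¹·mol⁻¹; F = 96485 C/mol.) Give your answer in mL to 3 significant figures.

6620 mL

Q = It = 7.58 × 5658 = 42890 C
Moles of electrons = 42890 / 96485 = 0.4445 mol
2H⁺ + 2e⁻ → H₂, so n(H₂) = 0.4445 / 2 = 0.2223 mol
V = nRT/P = 0.2223 × 0.0821 × 340 / 0.937 = 6.622 L
= 6620 mL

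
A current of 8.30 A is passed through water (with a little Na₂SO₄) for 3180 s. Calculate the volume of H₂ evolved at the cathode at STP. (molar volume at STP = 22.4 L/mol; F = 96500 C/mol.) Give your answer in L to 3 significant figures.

Charge passed = 8.30 × 3180 = 26390 C
n(e⁻) = 26390 / 96500 = 0.2735 mol
2H⁺ + 2e⁻ → H₂, so n(H₂) = 0.2735 / 2 = 0.1368 mol
V = 0.1368 × 22.4 = 3.064 L

3.06 L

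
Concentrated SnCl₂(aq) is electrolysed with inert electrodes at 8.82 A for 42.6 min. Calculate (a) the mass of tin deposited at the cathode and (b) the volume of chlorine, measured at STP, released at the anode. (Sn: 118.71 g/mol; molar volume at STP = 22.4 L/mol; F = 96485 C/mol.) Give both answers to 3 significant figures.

13.9 g Sn; 2.62 L Cl₂

Q = 8.82 × 2556 = 22540 C; n(e⁻) = 22540 / 96485 = 0.2336 mol
Cathode: Sn²⁺ + 2e⁻ → Sn → n(Sn) = 0.2336/2 = 0.1168 mol → 13.9 g
Anode: 2Cl⁻ → Cl₂ + 2e⁻ → n(Cl₂) = 0.2336/2 = 0.1168 mol → 2.62 L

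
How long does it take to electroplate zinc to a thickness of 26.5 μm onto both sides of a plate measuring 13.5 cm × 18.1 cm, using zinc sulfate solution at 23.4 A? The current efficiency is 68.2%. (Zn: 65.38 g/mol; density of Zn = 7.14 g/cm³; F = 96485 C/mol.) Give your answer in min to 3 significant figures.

28.5 min

Plated area = 2 × 13.5 × 18.1 = 488.7 cm²
Volume = 488.7 × 26.5×10⁻⁴ cm = 1.295 cm³
m(Zn) = 1.295 × 7.14 = 9.246 g
n(Zn) = 9.246 / 65.38 = 0.1414 mol; n(e⁻) = 2 × 0.1414 = 0.2828 mol
Q = 0.2828 × 96485 / 0.682 = 40010 C
t = 40010 / 23.4 = 1710 s = 28.5 min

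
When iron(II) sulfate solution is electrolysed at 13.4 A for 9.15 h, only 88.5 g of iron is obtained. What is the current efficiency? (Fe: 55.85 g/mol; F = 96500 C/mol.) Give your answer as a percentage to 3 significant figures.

Q = 13.4 × 32940 = 4.414×10^5 C
n(e⁻) = 4.414×10^5 / 96500 = 4.574 mol
Fe²⁺ + 2e⁻ → Fe, so theoretical n(Fe) = 2.287 mol → 127.7 g
Efficiency = 88.5 / 127.7 = 0.6930 = 69.3%

69.3%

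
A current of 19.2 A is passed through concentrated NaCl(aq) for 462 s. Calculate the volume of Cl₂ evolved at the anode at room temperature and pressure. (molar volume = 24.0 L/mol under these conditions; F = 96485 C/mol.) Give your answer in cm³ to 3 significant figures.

1100 cm³

Q = It = 19.2 × 462 = 8870 C
n(e⁻) = 8870 / 96485 = 0.09193 mol
2Cl⁻ → Cl₂ + 2e⁻, so n(Cl₂) = 0.09193 / 2 = 0.04597 mol
V = 0.04597 × 24.0 = 1.103 L
= 1100 cm³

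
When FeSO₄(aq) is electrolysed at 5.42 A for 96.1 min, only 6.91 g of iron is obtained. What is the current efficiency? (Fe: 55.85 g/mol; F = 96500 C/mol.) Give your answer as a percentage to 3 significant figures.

Q = 5.42 × 5766 = 31250 C
n(e⁻) = 31250 / 96500 = 0.3238 mol
Fe²⁺ + 2e⁻ → Fe, so theoretical n(Fe) = 0.1619 mol → 9.042 g
Efficiency = 6.91 / 9.042 = 0.7642 = 76.4%

76.4%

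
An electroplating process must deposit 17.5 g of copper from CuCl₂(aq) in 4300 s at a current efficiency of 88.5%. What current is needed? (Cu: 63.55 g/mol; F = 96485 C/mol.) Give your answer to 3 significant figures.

n(Cu) = 17.5 / 63.55 = 0.2754 mol
Cu²⁺ + 2e⁻ → Cu, so n(e⁻) = 2 × 0.2754 = 0.5508 mol
Q = 0.5508 × 96485 / 0.885 = 60050 C
I = Q / t = 60050 / 4300 s = 14.0 A

14.0 A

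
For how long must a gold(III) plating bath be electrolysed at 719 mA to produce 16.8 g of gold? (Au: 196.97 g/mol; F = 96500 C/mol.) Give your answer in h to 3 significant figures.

9.54 h

n(Au) = 16.8 / 196.97 = 0.08529 mol
Au³⁺ + 3e⁻ → Au, so n(e⁻) = 3 × 0.08529 = 0.2559 mol
Q = 0.2559 × 96500 = 24690 C
t = Q / I = 24690 / 0.719 = 34340 s = 9.54 h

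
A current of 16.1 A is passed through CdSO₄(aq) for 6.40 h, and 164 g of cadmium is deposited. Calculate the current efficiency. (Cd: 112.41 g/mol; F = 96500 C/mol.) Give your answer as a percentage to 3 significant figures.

Q = 16.1 × 23040 = 3.709×10^5 C
n(e⁻) = 3.709×10^5 / 96500 = 3.844 mol
Cd²⁺ + 2e⁻ → Cd, so theoretical n(Cd) = 1.922 mol → 216.1 g
Efficiency = 164 / 216.1 = 0.7589 = 75.9%

75.9%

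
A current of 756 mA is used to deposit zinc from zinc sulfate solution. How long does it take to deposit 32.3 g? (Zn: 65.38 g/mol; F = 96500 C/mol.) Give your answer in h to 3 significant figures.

35.0 h

n(Zn) = 32.3 / 65.38 = 0.4940 mol
Zn²⁺ + 2e⁻ → Zn, so n(e⁻) = 2 × 0.4940 = 0.9880 mol
Q = 0.9880 × 96500 = 95340 C
t = Q / I = 95340 / 0.756 = 1.261×10^5 s = 35.0 h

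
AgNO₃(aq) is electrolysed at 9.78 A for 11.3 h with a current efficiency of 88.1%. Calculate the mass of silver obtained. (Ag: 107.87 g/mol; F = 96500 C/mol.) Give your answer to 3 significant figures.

Q = 9.78 × 40680 = 3.979×10^5 C
n(e⁻) = 3.979×10^5 / 96500 = 4.123 mol
Ag⁺ + e⁻ → Ag, so theoretical m(Ag) = 4.123 × 107.87 = 444.7 g
Actual mass = 88.1% × 444.7 = 392 g

392 g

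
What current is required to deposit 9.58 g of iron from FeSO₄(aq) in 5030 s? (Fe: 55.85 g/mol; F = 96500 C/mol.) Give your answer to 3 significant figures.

n(Fe) = 9.58 / 55.85 = 0.1715 mol
Fe²⁺ + 2e⁻ → Fe, so n(e⁻) = 2 × 0.1715 = 0.3430 mol
Q = 0.3430 × 96500 = 33100 C
I = Q / t = 33100 / 5030 s = 6.58 A

6.58 A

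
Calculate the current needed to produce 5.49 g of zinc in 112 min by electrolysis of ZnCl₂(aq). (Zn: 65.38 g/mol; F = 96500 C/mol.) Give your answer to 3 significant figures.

2.41 A

n(Zn) = 5.49 / 65.38 = 0.08397 mol
Zn²⁺ + 2e⁻ → Zn, so n(e⁻) = 2 × 0.08397 = 0.1679 mol
Q = 0.1679 × 96500 = 16200 C
I = Q / t = 16200 / 6720 s = 2.41 A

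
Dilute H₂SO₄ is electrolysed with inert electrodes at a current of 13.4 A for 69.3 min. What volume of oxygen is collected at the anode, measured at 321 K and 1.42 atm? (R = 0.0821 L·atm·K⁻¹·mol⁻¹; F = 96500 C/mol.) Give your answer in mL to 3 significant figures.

Q = 13.4 A × 4158 s = 55720 C
Moles of electrons = 55720 / 96500 = 0.5774 mol
2H₂O → O₂ + 4H⁺ + 4e⁻, so n(O₂) = 0.5774 / 4 = 0.1444 mol
V = nRT/P = 0.1444 × 0.0821 × 321 / 1.42 = 2.680 L
= 2680 mL

2680 mL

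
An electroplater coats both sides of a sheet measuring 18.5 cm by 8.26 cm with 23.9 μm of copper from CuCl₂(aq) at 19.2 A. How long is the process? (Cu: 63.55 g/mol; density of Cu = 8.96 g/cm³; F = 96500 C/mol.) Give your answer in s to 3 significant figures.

1040 s

Plated area = 2 × 18.5 × 8.26 = 305.6 cm²
Volume = 305.6 × 23.9×10⁻⁴ cm = 0.7304 cm³
m(Cu) = 0.7304 × 8.96 = 6.544 g
n(Cu) = 6.544 / 63.55 = 0.1030 mol; n(e⁻) = 2 × 0.1030 = 0.2060 mol
Q = 0.2060 × 96500 = 19880 C
t = 19880 / 19.2 = 1035 s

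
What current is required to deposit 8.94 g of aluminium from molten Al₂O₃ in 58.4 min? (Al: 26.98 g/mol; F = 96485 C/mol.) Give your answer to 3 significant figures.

27.4 A

n(Al) = 8.94 / 26.98 = 0.3314 mol
Al³⁺ + 3e⁻ → Al, so n(e⁻) = 3 × 0.3314 = 0.9942 mol
Q = 0.9942 × 96485 = 95930 C
I = Q / t = 95930 / 3504 s = 27.4 A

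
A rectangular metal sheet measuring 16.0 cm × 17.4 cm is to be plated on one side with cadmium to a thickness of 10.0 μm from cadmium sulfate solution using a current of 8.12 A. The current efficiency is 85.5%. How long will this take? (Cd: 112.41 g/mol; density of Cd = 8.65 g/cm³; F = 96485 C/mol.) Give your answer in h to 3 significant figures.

Plated area = 16.0 × 17.4 = 278.4 cm²
Volume = 278.4 × 10.0×10⁻⁴ cm = 0.2784 cm³
m(Cd) = 0.2784 × 8.65 = 2.408 g
n(Cd) = 2.408 / 112.41 = 0.02142 mol; n(e⁻) = 2 × 0.02142 = 0.04284 mol
Q = 0.04284 × 96485 / 0.855 = 4834 C
t = 4834 / 8.12 = 595.3 s = 0.165 h

0.165 h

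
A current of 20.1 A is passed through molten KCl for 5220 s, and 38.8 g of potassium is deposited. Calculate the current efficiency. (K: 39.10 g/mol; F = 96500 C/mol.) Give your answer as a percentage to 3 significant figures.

91.3%

Q = 20.1 × 5220 = 1.049×10^5 C
n(e⁻) = 1.049×10^5 / 96500 = 1.087 mol
K⁺ + e⁻ → K, so theoretical n(K) = 1.087 mol → 42.50 g
Efficiency = 38.8 / 42.50 = 0.9129 = 91.3%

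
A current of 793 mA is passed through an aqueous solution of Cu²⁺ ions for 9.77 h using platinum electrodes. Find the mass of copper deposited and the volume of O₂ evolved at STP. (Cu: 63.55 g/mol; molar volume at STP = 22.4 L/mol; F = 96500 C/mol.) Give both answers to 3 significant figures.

9.18 g Cu; 1.62 L O₂

Q = 0.793 × 35172 = 27890 C; n(e⁻) = 27890 / 96500 = 0.2890 mol
Cathode: Cu²⁺ + 2e⁻ → Cu → n(Cu) = 0.2890/2 = 0.1445 mol → 9.18 g
Anode: 2H₂O → O₂ + 4H⁺ + 4e⁻ → n(O₂) = 0.2890/4 = 0.07225 mol → 1.62 L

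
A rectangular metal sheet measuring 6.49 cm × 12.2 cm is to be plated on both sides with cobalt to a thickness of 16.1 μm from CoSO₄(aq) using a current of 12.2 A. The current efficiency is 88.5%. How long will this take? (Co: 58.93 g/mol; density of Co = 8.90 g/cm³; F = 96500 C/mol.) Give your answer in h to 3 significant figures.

Plated area = 2 × 6.49 × 12.2 = 158.4 cm²
Volume = 158.4 × 16.1×10⁻⁴ cm = 0.2550 cm³
m(Co) = 0.2550 × 8.90 = 2.270 g
n(Co) = 2.270 / 58.93 = 0.03852 mol; n(e⁻) = 2 × 0.03852 = 0.07704 mol
Q = 0.07704 × 96500 / 0.885 = 8400 C
t = 8400 / 12.2 = 688.5 s = 0.191 h

0.191 h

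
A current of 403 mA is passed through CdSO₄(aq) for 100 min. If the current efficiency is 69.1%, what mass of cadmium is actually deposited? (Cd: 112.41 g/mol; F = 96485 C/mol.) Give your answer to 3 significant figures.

0.973 g

Q = 0.403 × 6000 = 2418 C
n(e⁻) = 2418 / 96485 = 0.02506 mol
Cd²⁺ + 2e⁻ → Cd, so theoretical m(Cd) = 0.01253 × 112.41 = 1.408 g
Actual mass = 69.1% × 1.408 = 0.973 g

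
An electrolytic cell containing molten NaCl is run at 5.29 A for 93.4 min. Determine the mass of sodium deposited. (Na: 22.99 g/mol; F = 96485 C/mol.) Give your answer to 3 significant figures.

Charge passed = 5.29 × 5604 = 29650 C
Moles of electrons = 29650 / 96485 = 0.3073 mol
Na⁺ + e⁻ → Na, so n(Na) = 0.3073 mol
m = 0.3073 × 22.99 = 7.06 g

7.06 g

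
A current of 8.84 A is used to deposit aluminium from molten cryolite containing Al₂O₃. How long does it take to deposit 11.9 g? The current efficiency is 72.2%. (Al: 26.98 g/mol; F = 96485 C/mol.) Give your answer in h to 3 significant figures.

5.56 h

n(Al) = 11.9 / 26.98 = 0.4411 mol
Al³⁺ + 3e⁻ → Al, so n(e⁻) = 3 × 0.4411 = 1.323 mol
Q = 1.323 × 96485 / 0.722 = 1.768×10^5 C
t = Q / I = 1.768×10^5 / 8.84 = 20000 s = 5.56 h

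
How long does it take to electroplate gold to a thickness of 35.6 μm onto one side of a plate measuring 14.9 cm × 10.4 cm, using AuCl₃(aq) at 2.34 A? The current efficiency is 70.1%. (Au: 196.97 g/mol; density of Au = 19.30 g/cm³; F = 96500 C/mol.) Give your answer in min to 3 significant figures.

159 min

Plated area = 14.9 × 10.4 = 155.0 cm²
Volume = 155.0 × 35.6×10⁻⁴ cm = 0.5518 cm³
m(Au) = 0.5518 × 19.30 = 10.65 g
n(Au) = 10.65 / 196.97 = 0.05407 mol; n(e⁻) = 3 × 0.05407 = 0.1622 mol
Q = 0.1622 × 96500 / 0.701 = 22330 C
t = 22330 / 2.34 = 9543 s = 159 min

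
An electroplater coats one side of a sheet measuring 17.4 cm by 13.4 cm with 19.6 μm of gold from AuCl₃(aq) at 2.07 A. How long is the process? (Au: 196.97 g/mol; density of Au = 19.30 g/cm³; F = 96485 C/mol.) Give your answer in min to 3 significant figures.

104 min

Plated area = 17.4 × 13.4 = 233.2 cm²
Volume = 233.2 × 19.6×10⁻⁴ cm = 0.4571 cm³
m(Au) = 0.4571 × 19.30 = 8.822 g
n(Au) = 8.822 / 196.97 = 0.04479 mol; n(e⁻) = 3 × 0.04479 = 0.1344 mol
Q = 0.1344 × 96485 = 12970 C
t = 12970 / 2.07 = 6266 s = 104 min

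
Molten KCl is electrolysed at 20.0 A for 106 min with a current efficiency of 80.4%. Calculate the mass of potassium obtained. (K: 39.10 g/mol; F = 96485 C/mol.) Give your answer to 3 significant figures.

41.4 g

Q = 20.0 × 6360 = 1.272×10^5 C
n(e⁻) = 1.272×10^5 / 96485 = 1.318 mol
K⁺ + e⁻ → K, so theoretical m(K) = 1.318 × 39.10 = 51.53 g
Actual mass = 80.4% × 51.53 = 41.4 g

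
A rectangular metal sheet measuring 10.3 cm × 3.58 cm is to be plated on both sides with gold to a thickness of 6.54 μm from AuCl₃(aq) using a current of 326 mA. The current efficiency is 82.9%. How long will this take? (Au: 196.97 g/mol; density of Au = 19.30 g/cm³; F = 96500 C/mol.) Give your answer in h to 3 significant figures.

Plated area = 2 × 10.3 × 3.58 = 73.75 cm²
Volume = 73.75 × 6.54×10⁻⁴ cm = 0.04823 cm³
m(Au) = 0.04823 × 19.30 = 0.9308 g
n(Au) = 0.9308 / 196.97 = 0.004726 mol; n(e⁻) = 3 × 0.004726 = 0.01418 mol
Q = 0.01418 × 96500 / 0.829 = 1651 C
t = 1651 / 0.326 = 5064 s = 1.41 h

1.41 h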